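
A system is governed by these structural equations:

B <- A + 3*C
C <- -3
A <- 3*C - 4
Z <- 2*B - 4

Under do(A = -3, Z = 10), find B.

The joint intervention fixes A = -3, Z = 10, removing each variable's own equation.
B = A + 3*C  [with A=-3, C=-3]  = -12

-12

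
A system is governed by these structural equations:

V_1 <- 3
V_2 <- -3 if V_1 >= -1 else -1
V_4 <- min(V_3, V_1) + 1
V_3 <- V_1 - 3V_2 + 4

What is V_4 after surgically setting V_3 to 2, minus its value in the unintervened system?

-1

The intervention breaks the incoming arrows to V_3: V_3 <- V_1 - 3V_2 + 4 no longer applies, and V_3 = 2.
V_4 = min(V_3, V_1) + 1  [with V_3=2, V_1=3]  = 3
Without intervention: V_2 = -3 if V_1 >= -1 else -1  [with V_1=3]  = -3; V_3 = V_1 - 3V_2 + 4  [with V_1=3, V_2=-3]  = 16; V_4 = min(V_3, V_1) + 1  [with V_3=16, V_1=3]  = 4.
Change = 3 − 4 = -1.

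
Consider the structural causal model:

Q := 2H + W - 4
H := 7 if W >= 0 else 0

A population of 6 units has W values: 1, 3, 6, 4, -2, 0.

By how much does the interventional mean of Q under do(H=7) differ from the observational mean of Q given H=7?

Under do(H=7), H's equation is replaced by H=7 for every unit. Per-unit Q: 11, 13, 16, 14, 8, 10. Mean = 12.
Observing H=7 restricts to units where H's equation naturally yields 7: W ∈ {1, 3, 6, 4, 0}. In that subpopulation Q = 11, 13, 16, 14, 10, mean 12.8.
Difference = 12 − 12.8 = -0.8.

-0.8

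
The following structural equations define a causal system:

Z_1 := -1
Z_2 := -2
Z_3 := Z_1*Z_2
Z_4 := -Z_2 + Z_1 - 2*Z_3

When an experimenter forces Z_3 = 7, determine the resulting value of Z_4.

The intervention breaks the incoming arrows to Z_3: Z_3 := Z_1*Z_2 no longer applies, and Z_3 = 7.
Z_4 = -Z_2 + Z_1 - 2*Z_3  [with Z_2=-2, Z_1=-1, Z_3=7]  = -13

-13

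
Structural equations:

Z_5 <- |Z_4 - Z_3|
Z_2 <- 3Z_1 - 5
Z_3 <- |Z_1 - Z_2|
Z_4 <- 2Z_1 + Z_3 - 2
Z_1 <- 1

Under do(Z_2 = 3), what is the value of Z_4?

2

Under do(Z_2=3), the mechanism Z_2 <- 3Z_1 - 5 is discarded; Z_2 is fixed at 3.
Z_3 = |Z_1 - Z_2|  [with Z_1=1, Z_2=3]  = 2
Z_4 = 2Z_1 + Z_3 - 2  [with Z_1=1, Z_3=2]  = 2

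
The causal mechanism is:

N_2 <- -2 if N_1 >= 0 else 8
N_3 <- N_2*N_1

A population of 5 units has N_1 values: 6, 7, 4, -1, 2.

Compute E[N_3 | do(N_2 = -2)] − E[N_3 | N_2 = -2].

The intervention sets N_2=-2 in all 5 units regardless of N_1. Recomputing N_3 per unit gives -12, -14, -8, 2, -4; average -7.2.
Conditioning on N_2=-2 selects the 4 unit(s) with N_1 ∈ {6, 7, 4, 2}. Their N_3 values: -12, -14, -8, -4. Mean = -9.5.
Difference = -7.2 − (-9.5) = 2.3.

2.3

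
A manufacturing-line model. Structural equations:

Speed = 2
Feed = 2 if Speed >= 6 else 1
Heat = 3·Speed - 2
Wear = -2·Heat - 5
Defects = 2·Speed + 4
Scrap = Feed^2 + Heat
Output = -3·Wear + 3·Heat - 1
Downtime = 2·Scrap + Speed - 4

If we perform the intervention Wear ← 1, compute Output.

The intervention breaks the incoming arrows to Wear: Wear = -2·Heat - 5 no longer applies, and Wear = 1.
Heat = 3·Speed - 2  [with Speed=2]  = 4
Output = -3·Wear + 3·Heat - 1  [with Wear=1, Heat=4]  = 8

8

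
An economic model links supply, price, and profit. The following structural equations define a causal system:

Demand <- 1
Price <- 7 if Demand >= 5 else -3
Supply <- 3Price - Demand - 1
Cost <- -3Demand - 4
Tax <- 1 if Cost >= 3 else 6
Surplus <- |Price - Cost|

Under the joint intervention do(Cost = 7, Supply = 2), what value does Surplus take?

The joint intervention fixes Cost = 7, Supply = 2, removing each variable's own equation.
Price = 7 if Demand >= 5 else -3  [with Demand=1]  = -3
Surplus = |Price - Cost|  [with Price=-3, Cost=7]  = 10

10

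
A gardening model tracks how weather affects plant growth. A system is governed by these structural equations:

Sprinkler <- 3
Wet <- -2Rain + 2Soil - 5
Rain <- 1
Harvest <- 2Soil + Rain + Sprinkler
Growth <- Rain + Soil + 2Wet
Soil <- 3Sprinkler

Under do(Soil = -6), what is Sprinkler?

Under do(Soil=-6), the mechanism Soil <- 3Sprinkler is discarded; Soil is fixed at -6.
Since Sprinkler is not a descendant of the intervened variable, it is unaffected.

3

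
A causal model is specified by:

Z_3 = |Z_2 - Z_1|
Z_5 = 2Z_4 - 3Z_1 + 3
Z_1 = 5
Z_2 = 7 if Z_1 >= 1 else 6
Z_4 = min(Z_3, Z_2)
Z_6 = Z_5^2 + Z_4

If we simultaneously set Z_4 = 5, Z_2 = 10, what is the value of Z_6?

9

The joint intervention fixes Z_4 = 5, Z_2 = 10, removing each variable's own equation.
Z_5 = 2Z_4 - 3Z_1 + 3  [with Z_4=5, Z_1=5]  = -2
Z_6 = Z_5^2 + Z_4  [with Z_5=-2, Z_4=5]  = 9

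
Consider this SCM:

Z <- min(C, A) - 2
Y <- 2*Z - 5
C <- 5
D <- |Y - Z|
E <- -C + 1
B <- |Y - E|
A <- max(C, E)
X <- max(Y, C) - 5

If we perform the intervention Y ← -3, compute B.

1

do(Y=-3) replaces the equation Y <- 2*Z - 5 with the constant Y = -3.
E = -C + 1  [with C=5]  = -4
B = |Y - E|  [with Y=-3, E=-4]  = 1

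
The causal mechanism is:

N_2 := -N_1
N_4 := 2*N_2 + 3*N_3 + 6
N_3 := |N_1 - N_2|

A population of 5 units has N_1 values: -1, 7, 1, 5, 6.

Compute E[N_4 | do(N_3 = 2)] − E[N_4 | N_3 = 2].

-7.2

Every unit gets N_3=2 under the intervention. N_4 values become 14, -2, 10, 2, 0; E[N_4|do(N_3=2)] = 4.8.
E[N_4|N_3=2] averages over only the 2 units with N_3=2 (N_1 = -1, 1): N_4 = 14, 10, mean 12.
Difference = 4.8 − 12 = -7.2.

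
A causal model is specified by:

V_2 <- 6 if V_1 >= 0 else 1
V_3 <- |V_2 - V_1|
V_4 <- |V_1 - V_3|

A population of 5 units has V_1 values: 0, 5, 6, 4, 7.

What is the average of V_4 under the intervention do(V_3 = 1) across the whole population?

3.8

Every unit gets V_3=1 under the intervention. V_4 values become 1, 4, 5, 3, 6; E[V_4|do(V_3=1)] = 3.8.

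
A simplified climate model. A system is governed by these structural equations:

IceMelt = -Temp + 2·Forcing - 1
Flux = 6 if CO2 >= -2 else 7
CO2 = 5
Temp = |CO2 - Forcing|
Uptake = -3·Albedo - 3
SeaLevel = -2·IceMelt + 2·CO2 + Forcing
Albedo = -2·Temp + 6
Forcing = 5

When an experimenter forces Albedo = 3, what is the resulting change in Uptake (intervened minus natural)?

do(Albedo=3) replaces the equation Albedo = -2·Temp + 6 with the constant Albedo = 3.
Uptake = -3·Albedo - 3  [with Albedo=3]  = -12
Without intervention: Temp = |CO2 - Forcing|  [with CO2=5, Forcing=5]  = 0; Albedo = -2·Temp + 6  [with Temp=0]  = 6; Uptake = -3·Albedo - 3  [with Albedo=6]  = -21.
Change = -12 − (-21) = 9.

9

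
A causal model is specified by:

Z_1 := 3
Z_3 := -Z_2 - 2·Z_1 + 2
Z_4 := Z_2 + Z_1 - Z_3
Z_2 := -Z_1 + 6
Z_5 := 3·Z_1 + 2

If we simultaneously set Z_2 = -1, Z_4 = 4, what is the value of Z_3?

-3

The joint intervention fixes Z_2 = -1, Z_4 = 4, removing each variable's own equation.
Z_3 = -Z_2 - 2·Z_1 + 2  [with Z_2=-1, Z_1=3]  = -3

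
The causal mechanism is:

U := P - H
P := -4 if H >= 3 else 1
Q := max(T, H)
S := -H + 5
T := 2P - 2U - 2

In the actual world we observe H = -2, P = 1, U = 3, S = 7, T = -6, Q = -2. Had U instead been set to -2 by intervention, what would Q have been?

The intervention breaks the incoming arrows to U: U := P - H no longer applies, and U = -2.
P = -4 if H >= 3 else 1  [with H=-2]  = 1
T = 2P - 2U - 2  [with P=1, U=-2]  = 4
Q = max(T, H)  [with T=4, H=-2]  = 4

4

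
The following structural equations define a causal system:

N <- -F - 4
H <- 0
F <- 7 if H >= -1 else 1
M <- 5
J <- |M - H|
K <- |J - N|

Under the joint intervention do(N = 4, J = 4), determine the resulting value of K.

Setting N = 4, J = 4 by intervention discards those variables' equations.
K = |J - N|  [with J=4, N=4]  = 0

0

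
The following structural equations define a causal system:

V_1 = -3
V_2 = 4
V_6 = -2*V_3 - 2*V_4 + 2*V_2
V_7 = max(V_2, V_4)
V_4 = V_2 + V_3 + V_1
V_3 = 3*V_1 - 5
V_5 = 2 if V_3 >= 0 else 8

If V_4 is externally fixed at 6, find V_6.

Under do(V_4=6), the mechanism V_4 = V_2 + V_3 + V_1 is discarded; V_4 is fixed at 6.
V_3 = 3*V_1 - 5  [with V_1=-3]  = -14
V_6 = -2*V_3 - 2*V_4 + 2*V_2  [with V_3=-14, V_4=6, V_2=4]  = 24

24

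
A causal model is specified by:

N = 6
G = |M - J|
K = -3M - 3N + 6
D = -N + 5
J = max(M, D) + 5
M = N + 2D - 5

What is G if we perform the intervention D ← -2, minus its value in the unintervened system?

Under do(D=-2), the mechanism D = -N + 5 is discarded; D is fixed at -2.
M = N + 2D - 5  [with N=6, D=-2]  = -3
J = max(M, D) + 5  [with M=-3, D=-2]  = 3
G = |M - J|  [with M=-3, J=3]  = 6
Without intervention: D = -N + 5  [with N=6]  = -1; M = N + 2D - 5  [with N=6, D=-1]  = -1; J = max(M, D) + 5  [with M=-1, D=-1]  = 4; G = |M - J|  [with M=-1, J=4]  = 5.
Change = 6 − 5 = 1.

1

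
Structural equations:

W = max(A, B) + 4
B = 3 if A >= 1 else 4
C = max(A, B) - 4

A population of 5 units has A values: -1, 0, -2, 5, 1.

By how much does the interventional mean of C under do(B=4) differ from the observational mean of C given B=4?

Under do(B=4), B's equation is replaced by B=4 for every unit. Per-unit C: 0, 0, 0, 1, 0. Mean = 0.2.
Conditioning on B=4 selects the 3 unit(s) with A ∈ {-1, 0, -2}. Their C values: 0, 0, 0. Mean = 0.
Difference = 0.2 − 0 = 0.2.

0.2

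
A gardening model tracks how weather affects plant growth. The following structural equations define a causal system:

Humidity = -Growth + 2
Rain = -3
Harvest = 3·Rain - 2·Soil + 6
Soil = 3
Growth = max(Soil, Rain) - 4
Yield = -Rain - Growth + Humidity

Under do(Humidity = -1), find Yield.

3

Intervening sets Humidity = -1 and removes its equation (Humidity = -Growth + 2).
Growth = max(Soil, Rain) - 4  [with Soil=3, Rain=-3]  = -1
Yield = -Rain - Growth + Humidity  [with Rain=-3, Growth=-1, Humidity=-1]  = 3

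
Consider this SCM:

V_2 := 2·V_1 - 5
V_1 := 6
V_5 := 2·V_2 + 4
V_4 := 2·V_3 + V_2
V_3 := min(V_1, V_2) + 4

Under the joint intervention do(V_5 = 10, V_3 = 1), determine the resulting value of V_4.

Under do(V_5 = 10, V_3 = 1), each intervened variable's structural equation is replaced by its fixed value.
V_2 = 2·V_1 - 5  [with V_1=6]  = 7
V_4 = 2·V_3 + V_2  [with V_3=1, V_2=7]  = 9

9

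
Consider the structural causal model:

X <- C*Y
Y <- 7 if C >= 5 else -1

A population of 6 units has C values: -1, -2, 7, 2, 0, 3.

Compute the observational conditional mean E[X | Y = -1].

E[X|Y=-1] averages over only the 5 units with Y=-1 (C = -1, -2, 2, 0, 3): X = 1, 2, -2, 0, -3, mean -0.4.

-0.4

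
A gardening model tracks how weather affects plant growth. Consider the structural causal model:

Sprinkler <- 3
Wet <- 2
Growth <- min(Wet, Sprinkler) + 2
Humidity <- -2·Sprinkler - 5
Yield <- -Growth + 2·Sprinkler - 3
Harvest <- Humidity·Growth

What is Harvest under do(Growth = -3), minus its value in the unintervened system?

The intervention breaks the incoming arrows to Growth: Growth <- min(Wet, Sprinkler) + 2 no longer applies, and Growth = -3.
Humidity = -2·Sprinkler - 5  [with Sprinkler=3]  = -11
Harvest = Humidity·Growth  [with Humidity=-11, Growth=-3]  = 33
Without intervention: Growth = min(Wet, Sprinkler) + 2  [with Wet=2, Sprinkler=3]  = 4; Humidity = -2·Sprinkler - 5  [with Sprinkler=3]  = -11; Harvest = Humidity·Growth  [with Humidity=-11, Growth=4]  = -44.
Change = 33 − (-44) = 77.

77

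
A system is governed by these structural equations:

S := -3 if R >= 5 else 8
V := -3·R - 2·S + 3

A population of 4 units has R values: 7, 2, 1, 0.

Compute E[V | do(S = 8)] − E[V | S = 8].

-4.5

Every unit gets S=8 under the intervention. V values become -34, -19, -16, -13; E[V|do(S=8)] = -20.5.
E[V|S=8] averages over only the 3 units with S=8 (R = 2, 1, 0): V = -19, -16, -13, mean -16.
Difference = -20.5 − (-16) = -4.5.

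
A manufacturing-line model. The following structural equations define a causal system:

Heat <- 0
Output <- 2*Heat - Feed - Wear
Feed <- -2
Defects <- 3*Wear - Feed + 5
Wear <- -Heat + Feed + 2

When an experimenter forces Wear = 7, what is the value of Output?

-5

do(Wear=7) replaces the equation Wear <- -Heat + Feed + 2 with the constant Wear = 7.
Output = 2*Heat - Feed - Wear  [with Heat=0, Feed=-2, Wear=7]  = -5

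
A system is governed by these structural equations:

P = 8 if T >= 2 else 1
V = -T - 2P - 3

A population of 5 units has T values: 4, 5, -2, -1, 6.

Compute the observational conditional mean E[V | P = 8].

E[V|P=8] averages over only the 3 units with P=8 (T = 4, 5, 6): V = -23, -24, -25, mean -24.

-24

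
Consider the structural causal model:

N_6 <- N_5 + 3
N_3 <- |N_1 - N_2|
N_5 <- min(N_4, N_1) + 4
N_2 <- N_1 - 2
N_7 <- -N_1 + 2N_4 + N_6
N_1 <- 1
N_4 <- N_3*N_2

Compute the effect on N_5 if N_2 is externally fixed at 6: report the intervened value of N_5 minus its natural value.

3

do(N_2=6) replaces the equation N_2 <- N_1 - 2 with the constant N_2 = 6.
N_3 = |N_1 - N_2|  [with N_1=1, N_2=6]  = 5
N_4 = N_3*N_2  [with N_3=5, N_2=6]  = 30
N_5 = min(N_4, N_1) + 4  [with N_4=30, N_1=1]  = 5
Without intervention: N_2 = N_1 - 2  [with N_1=1]  = -1; N_3 = |N_1 - N_2|  [with N_1=1, N_2=-1]  = 2; N_4 = N_3*N_2  [with N_3=2, N_2=-1]  = -2; N_5 = min(N_4, N_1) + 4  [with N_4=-2, N_1=1]  = 2.
Change = 5 − 2 = 3.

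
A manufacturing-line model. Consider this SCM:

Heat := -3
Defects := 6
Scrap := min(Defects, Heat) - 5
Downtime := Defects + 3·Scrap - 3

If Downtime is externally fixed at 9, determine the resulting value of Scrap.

-8

Under do(Downtime=9), the mechanism Downtime := Defects + 3·Scrap - 3 is discarded; Downtime is fixed at 9.
Since Scrap is not a descendant of the intervened variable, it is unaffected.
Scrap = min(Defects, Heat) - 5  [with Defects=6, Heat=-3]  = -8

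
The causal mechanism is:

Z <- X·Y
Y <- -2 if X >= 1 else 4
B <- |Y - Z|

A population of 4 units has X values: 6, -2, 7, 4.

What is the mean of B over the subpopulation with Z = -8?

E[B|Z=-8] averages over only the 2 units with Z=-8 (X = -2, 4): B = 12, 6, mean 9.

9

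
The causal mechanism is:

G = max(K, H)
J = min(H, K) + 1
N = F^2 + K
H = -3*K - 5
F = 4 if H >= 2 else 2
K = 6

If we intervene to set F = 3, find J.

The intervention breaks the incoming arrows to F: F = 4 if H >= 2 else 2 no longer applies, and F = 3.
Since J is not a descendant of the intervened variable, it is unaffected.
H = -3*K - 5  [with K=6]  = -23
J = min(H, K) + 1  [with H=-23, K=6]  = -22

-22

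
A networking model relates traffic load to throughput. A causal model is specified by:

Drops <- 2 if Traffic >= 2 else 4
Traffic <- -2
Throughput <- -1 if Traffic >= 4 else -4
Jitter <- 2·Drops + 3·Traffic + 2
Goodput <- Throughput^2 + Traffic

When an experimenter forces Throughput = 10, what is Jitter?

Under do(Throughput=10), the mechanism Throughput <- -1 if Traffic >= 4 else -4 is discarded; Throughput is fixed at 10.
Since Jitter is not a descendant of the intervened variable, it is unaffected.
Drops = 2 if Traffic >= 2 else 4  [with Traffic=-2]  = 4
Jitter = 2·Drops + 3·Traffic + 2  [with Drops=4, Traffic=-2]  = 4

4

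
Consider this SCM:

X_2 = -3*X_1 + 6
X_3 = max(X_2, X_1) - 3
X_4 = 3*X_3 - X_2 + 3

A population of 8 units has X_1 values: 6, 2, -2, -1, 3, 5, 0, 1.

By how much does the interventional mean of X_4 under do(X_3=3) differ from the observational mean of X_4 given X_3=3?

-3.75

Every unit gets X_3=3 under the intervention. X_4 values become 24, 12, 0, 3, 15, 21, 6, 9; E[X_4|do(X_3=3)] = 11.25.
Observing X_3=3 restricts to units where X_3's equation naturally yields 3: X_1 ∈ {6, 0}. In that subpopulation X_4 = 24, 6, mean 15.
Difference = 11.25 − 15 = -3.75.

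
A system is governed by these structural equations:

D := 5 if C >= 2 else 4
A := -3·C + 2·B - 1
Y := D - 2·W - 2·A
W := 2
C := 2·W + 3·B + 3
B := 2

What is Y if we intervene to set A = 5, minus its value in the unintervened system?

Under do(A=5), the mechanism A := -3·C + 2·B - 1 is discarded; A is fixed at 5.
C = 2·W + 3·B + 3  [with W=2, B=2]  = 13
D = 5 if C >= 2 else 4  [with C=13]  = 5
Y = D - 2·W - 2·A  [with D=5, W=2, A=5]  = -9
Without intervention: C = 2·W + 3·B + 3  [with W=2, B=2]  = 13; A = -3·C + 2·B - 1  [with C=13, B=2]  = -36; D = 5 if C >= 2 else 4  [with C=13]  = 5; Y = D - 2·W - 2·A  [with D=5, W=2, A=-36]  = 73.
Change = -9 − 73 = -82.

-82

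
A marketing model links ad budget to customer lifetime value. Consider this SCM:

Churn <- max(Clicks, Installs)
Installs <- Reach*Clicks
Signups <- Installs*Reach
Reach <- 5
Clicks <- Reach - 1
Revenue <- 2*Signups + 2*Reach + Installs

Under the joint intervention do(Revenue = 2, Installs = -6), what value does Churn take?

4

Under do(Revenue = 2, Installs = -6), each intervened variable's structural equation is replaced by its fixed value.
Clicks = Reach - 1  [with Reach=5]  = 4
Churn = max(Clicks, Installs)  [with Clicks=4, Installs=-6]  = 4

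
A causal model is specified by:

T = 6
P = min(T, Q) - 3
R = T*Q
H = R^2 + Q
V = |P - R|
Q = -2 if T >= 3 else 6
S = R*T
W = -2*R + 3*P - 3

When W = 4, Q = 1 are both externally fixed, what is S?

36

Under do(W = 4, Q = 1), each intervened variable's structural equation is replaced by its fixed value.
R = T*Q  [with T=6, Q=1]  = 6
S = R*T  [with R=6, T=6]  = 36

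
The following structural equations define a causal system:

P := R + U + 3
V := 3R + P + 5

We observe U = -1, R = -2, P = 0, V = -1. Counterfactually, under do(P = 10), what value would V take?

The intervention breaks the incoming arrows to P: P := R + U + 3 no longer applies, and P = 10.
V = 3R + P + 5  [with R=-2, P=10]  = 9

9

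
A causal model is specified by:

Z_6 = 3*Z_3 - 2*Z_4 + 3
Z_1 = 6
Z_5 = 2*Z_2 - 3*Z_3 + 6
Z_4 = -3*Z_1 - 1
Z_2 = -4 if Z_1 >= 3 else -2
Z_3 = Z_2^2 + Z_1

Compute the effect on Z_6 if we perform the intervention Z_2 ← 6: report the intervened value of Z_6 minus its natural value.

Under do(Z_2=6), the mechanism Z_2 = -4 if Z_1 >= 3 else -2 is discarded; Z_2 is fixed at 6.
Z_3 = Z_2^2 + Z_1  [with Z_2=6, Z_1=6]  = 42
Z_4 = -3*Z_1 - 1  [with Z_1=6]  = -19
Z_6 = 3*Z_3 - 2*Z_4 + 3  [with Z_3=42, Z_4=-19]  = 167
Without intervention: Z_2 = -4 if Z_1 >= 3 else -2  [with Z_1=6]  = -4; Z_3 = Z_2^2 + Z_1  [with Z_2=-4, Z_1=6]  = 22; Z_4 = -3*Z_1 - 1  [with Z_1=6]  = -19; Z_6 = 3*Z_3 - 2*Z_4 + 3  [with Z_3=22, Z_4=-19]  = 107.
Change = 167 − 107 = 60.

60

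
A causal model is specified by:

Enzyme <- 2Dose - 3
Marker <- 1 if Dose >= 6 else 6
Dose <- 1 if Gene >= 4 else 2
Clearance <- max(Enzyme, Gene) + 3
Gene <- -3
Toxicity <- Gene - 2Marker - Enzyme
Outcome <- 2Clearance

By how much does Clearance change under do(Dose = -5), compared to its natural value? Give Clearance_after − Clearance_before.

Under do(Dose=-5), the mechanism Dose <- 1 if Gene >= 4 else 2 is discarded; Dose is fixed at -5.
Enzyme = 2Dose - 3  [with Dose=-5]  = -13
Clearance = max(Enzyme, Gene) + 3  [with Enzyme=-13, Gene=-3]  = 0
Without intervention: Dose = 1 if Gene >= 4 else 2  [with Gene=-3]  = 2; Enzyme = 2Dose - 3  [with Dose=2]  = 1; Clearance = max(Enzyme, Gene) + 3  [with Enzyme=1, Gene=-3]  = 4.
Change = 0 − 4 = -4.

-4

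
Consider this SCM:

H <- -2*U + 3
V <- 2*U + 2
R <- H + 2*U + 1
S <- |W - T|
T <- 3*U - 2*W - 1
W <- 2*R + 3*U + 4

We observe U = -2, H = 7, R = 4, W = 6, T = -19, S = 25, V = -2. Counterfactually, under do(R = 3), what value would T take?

-15

do(R=3) replaces the equation R <- H + 2*U + 1 with the constant R = 3.
W = 2*R + 3*U + 4  [with R=3, U=-2]  = 4
T = 3*U - 2*W - 1  [with U=-2, W=4]  = -15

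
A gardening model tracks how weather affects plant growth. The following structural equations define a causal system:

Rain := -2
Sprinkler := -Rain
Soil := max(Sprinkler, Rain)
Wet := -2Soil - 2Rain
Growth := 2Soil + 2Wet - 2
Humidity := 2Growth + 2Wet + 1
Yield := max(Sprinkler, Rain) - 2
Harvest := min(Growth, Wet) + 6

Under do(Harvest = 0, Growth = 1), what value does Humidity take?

Under do(Harvest = 0, Growth = 1), each intervened variable's structural equation is replaced by its fixed value.
Sprinkler = -Rain  [with Rain=-2]  = 2
Soil = max(Sprinkler, Rain)  [with Sprinkler=2, Rain=-2]  = 2
Wet = -2Soil - 2Rain  [with Soil=2, Rain=-2]  = 0
Humidity = 2Growth + 2Wet + 1  [with Growth=1, Wet=0]  = 3

3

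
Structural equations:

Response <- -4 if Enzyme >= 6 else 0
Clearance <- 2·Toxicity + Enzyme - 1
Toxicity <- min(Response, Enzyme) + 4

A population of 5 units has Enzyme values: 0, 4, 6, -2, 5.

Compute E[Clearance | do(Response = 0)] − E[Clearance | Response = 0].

Every unit gets Response=0 under the intervention. Clearance values become 7, 11, 13, 1, 12; E[Clearance|do(Response=0)] = 8.8.
Observing Response=0 restricts to units where Response's equation naturally yields 0: Enzyme ∈ {0, 4, -2, 5}. In that subpopulation Clearance = 7, 11, 1, 12, mean 7.75.
Difference = 8.8 − 7.75 = 1.05.

1.05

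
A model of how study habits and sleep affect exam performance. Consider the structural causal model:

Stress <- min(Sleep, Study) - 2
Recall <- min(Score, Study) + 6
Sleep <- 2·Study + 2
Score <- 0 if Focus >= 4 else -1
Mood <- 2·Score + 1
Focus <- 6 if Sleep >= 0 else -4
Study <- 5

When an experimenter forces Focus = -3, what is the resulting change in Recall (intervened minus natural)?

The intervention breaks the incoming arrows to Focus: Focus <- 6 if Sleep >= 0 else -4 no longer applies, and Focus = -3.
Score = 0 if Focus >= 4 else -1  [with Focus=-3]  = -1
Recall = min(Score, Study) + 6  [with Score=-1, Study=5]  = 5
Without intervention: Sleep = 2·Study + 2  [with Study=5]  = 12; Focus = 6 if Sleep >= 0 else -4  [with Sleep=12]  = 6; Score = 0 if Focus >= 4 else -1  [with Focus=6]  = 0; Recall = min(Score, Study) + 6  [with Score=0, Study=5]  = 6.
Change = 5 − 6 = -1.

-1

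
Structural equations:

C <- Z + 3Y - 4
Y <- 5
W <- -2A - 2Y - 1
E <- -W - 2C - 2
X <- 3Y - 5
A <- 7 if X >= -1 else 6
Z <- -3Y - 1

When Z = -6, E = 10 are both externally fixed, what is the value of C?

5

The joint intervention fixes Z = -6, E = 10, removing each variable's own equation.
C = Z + 3Y - 4  [with Z=-6, Y=5]  = 5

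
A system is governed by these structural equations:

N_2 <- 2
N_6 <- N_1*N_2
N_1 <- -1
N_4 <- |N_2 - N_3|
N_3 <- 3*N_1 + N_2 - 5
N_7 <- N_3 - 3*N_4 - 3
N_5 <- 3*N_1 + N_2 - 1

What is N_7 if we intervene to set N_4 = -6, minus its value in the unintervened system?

The intervention breaks the incoming arrows to N_4: N_4 <- |N_2 - N_3| no longer applies, and N_4 = -6.
N_3 = 3*N_1 + N_2 - 5  [with N_1=-1, N_2=2]  = -6
N_7 = N_3 - 3*N_4 - 3  [with N_3=-6, N_4=-6]  = 9
Without intervention: N_3 = 3*N_1 + N_2 - 5  [with N_1=-1, N_2=2]  = -6; N_4 = |N_2 - N_3|  [with N_2=2, N_3=-6]  = 8; N_7 = N_3 - 3*N_4 - 3  [with N_3=-6, N_4=8]  = -33.
Change = 9 − (-33) = 42.

42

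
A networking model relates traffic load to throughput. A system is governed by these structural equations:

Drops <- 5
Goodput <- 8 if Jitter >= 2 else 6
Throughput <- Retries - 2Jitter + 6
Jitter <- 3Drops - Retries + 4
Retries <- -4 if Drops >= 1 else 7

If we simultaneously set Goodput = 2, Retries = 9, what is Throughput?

-5

Setting Goodput = 2, Retries = 9 by intervention discards those variables' equations.
Jitter = 3Drops - Retries + 4  [with Drops=5, Retries=9]  = 10
Throughput = Retries - 2Jitter + 6  [with Retries=9, Jitter=10]  = -5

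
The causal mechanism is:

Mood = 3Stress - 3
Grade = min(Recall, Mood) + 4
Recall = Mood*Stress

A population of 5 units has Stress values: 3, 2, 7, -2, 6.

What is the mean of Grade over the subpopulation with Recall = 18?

Conditioning on Recall=18 selects the 2 unit(s) with Stress ∈ {3, -2}. Their Grade values: 10, -5. Mean = 2.5.

2.5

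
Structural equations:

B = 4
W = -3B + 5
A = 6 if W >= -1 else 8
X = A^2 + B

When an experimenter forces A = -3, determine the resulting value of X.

The intervention breaks the incoming arrows to A: A = 6 if W >= -1 else 8 no longer applies, and A = -3.
X = A^2 + B  [with A=-3, B=4]  = 13

13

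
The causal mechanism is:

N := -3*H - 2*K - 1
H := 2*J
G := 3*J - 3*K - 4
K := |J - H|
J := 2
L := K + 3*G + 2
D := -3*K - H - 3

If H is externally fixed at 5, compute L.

Under do(H=5), the mechanism H := 2*J is discarded; H is fixed at 5.
K = |J - H|  [with J=2, H=5]  = 3
G = 3*J - 3*K - 4  [with J=2, K=3]  = -7
L = K + 3*G + 2  [with K=3, G=-7]  = -16

-16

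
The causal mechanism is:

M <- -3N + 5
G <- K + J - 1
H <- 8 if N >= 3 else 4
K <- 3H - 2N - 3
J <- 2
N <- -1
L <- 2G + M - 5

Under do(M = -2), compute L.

17

The intervention breaks the incoming arrows to M: M <- -3N + 5 no longer applies, and M = -2.
H = 8 if N >= 3 else 4  [with N=-1]  = 4
K = 3H - 2N - 3  [with H=4, N=-1]  = 11
G = K + J - 1  [with K=11, J=2]  = 12
L = 2G + M - 5  [with G=12, M=-2]  = 17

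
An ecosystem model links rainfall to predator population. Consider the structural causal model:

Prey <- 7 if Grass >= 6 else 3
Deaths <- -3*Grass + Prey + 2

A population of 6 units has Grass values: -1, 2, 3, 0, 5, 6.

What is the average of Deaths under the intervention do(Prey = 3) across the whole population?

Under do(Prey=3), Prey's equation is replaced by Prey=3 for every unit. Per-unit Deaths: 8, -1, -4, 5, -10, -13. Mean = -2.5.

-2.5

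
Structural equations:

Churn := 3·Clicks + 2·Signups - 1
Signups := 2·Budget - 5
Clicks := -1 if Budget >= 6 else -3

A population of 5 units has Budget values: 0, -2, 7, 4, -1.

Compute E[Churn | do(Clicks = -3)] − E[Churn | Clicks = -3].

5.4

Every unit gets Clicks=-3 under the intervention. Churn values become -20, -28, 8, -4, -24; E[Churn|do(Clicks=-3)] = -13.6.
Observing Clicks=-3 restricts to units where Clicks's equation naturally yields -3: Budget ∈ {0, -2, 4, -1}. In that subpopulation Churn = -20, -28, -4, -24, mean -19.
Difference = -13.6 − (-19) = 5.4.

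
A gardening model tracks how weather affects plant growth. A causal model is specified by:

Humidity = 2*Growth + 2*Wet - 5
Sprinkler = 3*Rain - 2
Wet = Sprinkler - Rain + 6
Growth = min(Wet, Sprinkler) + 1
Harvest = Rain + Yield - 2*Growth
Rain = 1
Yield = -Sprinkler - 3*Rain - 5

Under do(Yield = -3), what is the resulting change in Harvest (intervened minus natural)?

Intervening sets Yield = -3 and removes its equation (Yield = -Sprinkler - 3*Rain - 5).
Sprinkler = 3*Rain - 2  [with Rain=1]  = 1
Wet = Sprinkler - Rain + 6  [with Sprinkler=1, Rain=1]  = 6
Growth = min(Wet, Sprinkler) + 1  [with Wet=6, Sprinkler=1]  = 2
Harvest = Rain + Yield - 2*Growth  [with Rain=1, Yield=-3, Growth=2]  = -6
Without intervention: Sprinkler = 3*Rain - 2  [with Rain=1]  = 1; Wet = Sprinkler - Rain + 6  [with Sprinkler=1, Rain=1]  = 6; Growth = min(Wet, Sprinkler) + 1  [with Wet=6, Sprinkler=1]  = 2; Yield = -Sprinkler - 3*Rain - 5  [with Sprinkler=1, Rain=1]  = -9; Harvest = Rain + Yield - 2*Growth  [with Rain=1, Yield=-9, Growth=2]  = -12.
Change = -6 − (-12) = 6.

6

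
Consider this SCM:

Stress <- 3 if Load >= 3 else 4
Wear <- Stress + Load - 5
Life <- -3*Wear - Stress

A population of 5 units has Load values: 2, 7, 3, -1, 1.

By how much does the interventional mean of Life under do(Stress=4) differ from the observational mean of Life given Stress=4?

Every unit gets Stress=4 under the intervention. Life values become -7, -22, -10, 2, -4; E[Life|do(Stress=4)] = -8.2.
Conditioning on Stress=4 selects the 3 unit(s) with Load ∈ {2, -1, 1}. Their Life values: -7, 2, -4. Mean = -3.
Difference = -8.2 − (-3) = -5.2.

-5.2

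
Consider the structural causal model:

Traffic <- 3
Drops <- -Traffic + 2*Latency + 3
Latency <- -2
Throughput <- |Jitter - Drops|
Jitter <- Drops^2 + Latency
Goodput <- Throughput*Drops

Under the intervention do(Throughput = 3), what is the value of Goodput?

The intervention breaks the incoming arrows to Throughput: Throughput <- |Jitter - Drops| no longer applies, and Throughput = 3.
Drops = -Traffic + 2*Latency + 3  [with Traffic=3, Latency=-2]  = -4
Goodput = Throughput*Drops  [with Throughput=3, Drops=-4]  = -12

-12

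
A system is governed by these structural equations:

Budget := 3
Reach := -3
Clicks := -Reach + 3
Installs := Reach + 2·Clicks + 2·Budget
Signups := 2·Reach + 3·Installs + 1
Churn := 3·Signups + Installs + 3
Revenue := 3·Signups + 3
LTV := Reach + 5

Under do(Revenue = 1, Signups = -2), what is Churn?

Setting Revenue = 1, Signups = -2 by intervention discards those variables' equations.
Clicks = -Reach + 3  [with Reach=-3]  = 6
Installs = Reach + 2·Clicks + 2·Budget  [with Reach=-3, Clicks=6, Budget=3]  = 15
Churn = 3·Signups + Installs + 3  [with Signups=-2, Installs=15]  = 12

12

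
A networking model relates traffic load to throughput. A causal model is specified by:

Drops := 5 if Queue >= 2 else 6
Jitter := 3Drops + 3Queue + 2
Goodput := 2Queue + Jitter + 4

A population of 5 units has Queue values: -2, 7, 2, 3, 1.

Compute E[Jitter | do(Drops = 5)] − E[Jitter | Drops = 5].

-5.4

The intervention sets Drops=5 in all 5 units regardless of Queue. Recomputing Jitter per unit gives 11, 38, 23, 26, 20; average 23.6.
Conditioning on Drops=5 selects the 3 unit(s) with Queue ∈ {7, 2, 3}. Their Jitter values: 38, 23, 26. Mean = 29.
Difference = 23.6 − 29 = -5.4.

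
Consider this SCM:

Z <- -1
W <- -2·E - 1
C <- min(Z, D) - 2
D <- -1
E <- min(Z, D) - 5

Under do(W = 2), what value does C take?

-3

Intervening sets W = 2 and removes its equation (W <- -2·E - 1).
No directed path runs from W to C, so C keeps its natural value.
C = min(Z, D) - 2  [with Z=-1, D=-1]  = -3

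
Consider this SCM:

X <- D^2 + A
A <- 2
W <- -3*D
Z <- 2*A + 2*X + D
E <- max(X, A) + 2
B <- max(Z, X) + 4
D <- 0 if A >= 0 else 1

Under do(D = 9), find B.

183

Under do(D=9), the mechanism D <- 0 if A >= 0 else 1 is discarded; D is fixed at 9.
X = D^2 + A  [with D=9, A=2]  = 83
Z = 2*A + 2*X + D  [with A=2, X=83, D=9]  = 179
B = max(Z, X) + 4  [with Z=179, X=83]  = 183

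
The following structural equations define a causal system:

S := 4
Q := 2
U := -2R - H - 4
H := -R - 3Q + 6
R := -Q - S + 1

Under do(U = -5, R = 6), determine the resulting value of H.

Under do(U = -5, R = 6), each intervened variable's structural equation is replaced by its fixed value.
H = -R - 3Q + 6  [with R=6, Q=2]  = -6

-6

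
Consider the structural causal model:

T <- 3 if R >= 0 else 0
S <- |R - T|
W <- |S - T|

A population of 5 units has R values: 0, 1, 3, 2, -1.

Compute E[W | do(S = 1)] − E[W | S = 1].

The intervention sets S=1 in all 5 units regardless of R. Recomputing W per unit gives 2, 2, 2, 2, 1; average 1.8.
Conditioning on S=1 selects the 2 unit(s) with R ∈ {2, -1}. Their W values: 2, 1. Mean = 1.5.
Difference = 1.8 − 1.5 = 0.3.

0.3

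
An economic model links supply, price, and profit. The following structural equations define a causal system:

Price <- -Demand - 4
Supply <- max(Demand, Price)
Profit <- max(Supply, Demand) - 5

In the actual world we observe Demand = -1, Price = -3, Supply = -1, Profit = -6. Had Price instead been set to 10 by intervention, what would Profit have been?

Under do(Price=10), the mechanism Price <- -Demand - 4 is discarded; Price is fixed at 10.
Supply = max(Demand, Price)  [with Demand=-1, Price=10]  = 10
Profit = max(Supply, Demand) - 5  [with Supply=10, Demand=-1]  = 5

5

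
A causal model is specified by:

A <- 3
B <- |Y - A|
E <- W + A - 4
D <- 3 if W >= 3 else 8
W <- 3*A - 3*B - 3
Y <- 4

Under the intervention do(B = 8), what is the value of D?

The intervention breaks the incoming arrows to B: B <- |Y - A| no longer applies, and B = 8.
W = 3*A - 3*B - 3  [with A=3, B=8]  = -18
D = 3 if W >= 3 else 8  [with W=-18]  = 8

8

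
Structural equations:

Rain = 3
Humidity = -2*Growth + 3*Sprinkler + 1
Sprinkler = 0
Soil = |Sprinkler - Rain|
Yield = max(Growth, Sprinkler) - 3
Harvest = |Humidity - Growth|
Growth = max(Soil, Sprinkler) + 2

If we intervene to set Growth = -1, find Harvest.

The intervention breaks the incoming arrows to Growth: Growth = max(Soil, Sprinkler) + 2 no longer applies, and Growth = -1.
Humidity = -2*Growth + 3*Sprinkler + 1  [with Growth=-1, Sprinkler=0]  = 3
Harvest = |Humidity - Growth|  [with Humidity=3, Growth=-1]  = 4

4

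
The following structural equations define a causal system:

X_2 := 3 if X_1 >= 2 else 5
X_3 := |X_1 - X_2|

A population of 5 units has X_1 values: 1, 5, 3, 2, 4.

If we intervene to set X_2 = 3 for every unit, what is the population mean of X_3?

Every unit gets X_2=3 under the intervention. X_3 values become 2, 2, 0, 1, 1; E[X_3|do(X_2=3)] = 1.2.

1.2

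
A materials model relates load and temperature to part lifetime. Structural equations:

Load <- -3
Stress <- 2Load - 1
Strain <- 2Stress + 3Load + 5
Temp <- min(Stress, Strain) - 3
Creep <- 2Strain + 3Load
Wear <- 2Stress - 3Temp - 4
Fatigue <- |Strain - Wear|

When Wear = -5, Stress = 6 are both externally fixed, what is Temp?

Under do(Wear = -5, Stress = 6), each intervened variable's structural equation is replaced by its fixed value.
Strain = 2Stress + 3Load + 5  [with Stress=6, Load=-3]  = 8
Temp = min(Stress, Strain) - 3  [with Stress=6, Strain=8]  = 3

3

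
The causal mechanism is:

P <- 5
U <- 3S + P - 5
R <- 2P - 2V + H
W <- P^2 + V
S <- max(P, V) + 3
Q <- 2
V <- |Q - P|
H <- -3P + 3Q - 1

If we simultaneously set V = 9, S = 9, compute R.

Setting V = 9, S = 9 by intervention discards those variables' equations.
H = -3P + 3Q - 1  [with P=5, Q=2]  = -10
R = 2P - 2V + H  [with P=5, V=9, H=-10]  = -18

-18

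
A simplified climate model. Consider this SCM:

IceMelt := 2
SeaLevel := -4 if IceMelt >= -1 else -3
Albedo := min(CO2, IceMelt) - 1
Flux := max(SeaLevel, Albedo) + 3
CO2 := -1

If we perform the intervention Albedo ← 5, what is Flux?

8

do(Albedo=5) replaces the equation Albedo := min(CO2, IceMelt) - 1 with the constant Albedo = 5.
SeaLevel = -4 if IceMelt >= -1 else -3  [with IceMelt=2]  = -4
Flux = max(SeaLevel, Albedo) + 3  [with SeaLevel=-4, Albedo=5]  = 8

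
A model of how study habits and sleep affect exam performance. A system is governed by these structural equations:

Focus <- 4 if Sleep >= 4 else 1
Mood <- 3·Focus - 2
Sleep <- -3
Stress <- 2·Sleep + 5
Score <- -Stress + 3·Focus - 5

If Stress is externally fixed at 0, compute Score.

-2

Under do(Stress=0), the mechanism Stress <- 2·Sleep + 5 is discarded; Stress is fixed at 0.
Focus = 4 if Sleep >= 4 else 1  [with Sleep=-3]  = 1
Score = -Stress + 3·Focus - 5  [with Stress=0, Focus=1]  = -2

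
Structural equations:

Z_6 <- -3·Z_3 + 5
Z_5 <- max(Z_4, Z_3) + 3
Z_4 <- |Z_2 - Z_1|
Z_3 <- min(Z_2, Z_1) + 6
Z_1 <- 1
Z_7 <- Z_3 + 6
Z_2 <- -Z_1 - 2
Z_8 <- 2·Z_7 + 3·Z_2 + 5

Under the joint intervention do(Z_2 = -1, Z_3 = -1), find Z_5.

5

Under do(Z_2 = -1, Z_3 = -1), each intervened variable's structural equation is replaced by its fixed value.
Z_4 = |Z_2 - Z_1|  [with Z_2=-1, Z_1=1]  = 2
Z_5 = max(Z_4, Z_3) + 3  [with Z_4=2, Z_3=-1]  = 5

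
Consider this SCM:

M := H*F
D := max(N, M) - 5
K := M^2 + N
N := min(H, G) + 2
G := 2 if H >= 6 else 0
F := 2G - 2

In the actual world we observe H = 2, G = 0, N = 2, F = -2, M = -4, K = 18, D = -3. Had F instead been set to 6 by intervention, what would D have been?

The intervention breaks the incoming arrows to F: F := 2G - 2 no longer applies, and F = 6.
G = 2 if H >= 6 else 0  [with H=2]  = 0
N = min(H, G) + 2  [with H=2, G=0]  = 2
M = H*F  [with H=2, F=6]  = 12
D = max(N, M) - 5  [with N=2, M=12]  = 7

7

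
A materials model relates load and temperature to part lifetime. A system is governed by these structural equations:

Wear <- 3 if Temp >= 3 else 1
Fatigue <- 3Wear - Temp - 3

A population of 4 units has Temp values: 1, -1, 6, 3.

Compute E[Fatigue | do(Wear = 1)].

do(Wear=1) breaks Wear's dependence on Temp. With Wear=1 fixed, Fatigue across the units is -1, 1, -6, -3, mean -2.25.

-2.25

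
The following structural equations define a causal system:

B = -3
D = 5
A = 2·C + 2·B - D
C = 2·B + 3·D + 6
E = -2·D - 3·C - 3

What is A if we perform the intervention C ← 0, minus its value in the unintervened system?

The intervention breaks the incoming arrows to C: C = 2·B + 3·D + 6 no longer applies, and C = 0.
A = 2·C + 2·B - D  [with C=0, B=-3, D=5]  = -11
Without intervention: C = 2·B + 3·D + 6  [with B=-3, D=5]  = 15; A = 2·C + 2·B - D  [with C=15, B=-3, D=5]  = 19.
Change = -11 − 19 = -30.

-30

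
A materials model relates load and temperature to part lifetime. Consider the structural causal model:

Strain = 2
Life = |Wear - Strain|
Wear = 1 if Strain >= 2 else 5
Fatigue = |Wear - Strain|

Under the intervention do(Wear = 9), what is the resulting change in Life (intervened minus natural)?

6

Under do(Wear=9), the mechanism Wear = 1 if Strain >= 2 else 5 is discarded; Wear is fixed at 9.
Life = |Wear - Strain|  [with Wear=9, Strain=2]  = 7
Without intervention: Wear = 1 if Strain >= 2 else 5  [with Strain=2]  = 1; Life = |Wear - Strain|  [with Wear=1, Strain=2]  = 1.
Change = 7 − 1 = 6.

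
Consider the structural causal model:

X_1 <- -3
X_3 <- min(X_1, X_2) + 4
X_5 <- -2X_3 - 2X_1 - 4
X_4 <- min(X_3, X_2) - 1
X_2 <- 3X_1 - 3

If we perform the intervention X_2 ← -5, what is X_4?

-6

Under do(X_2=-5), the mechanism X_2 <- 3X_1 - 3 is discarded; X_2 is fixed at -5.
X_3 = min(X_1, X_2) + 4  [with X_1=-3, X_2=-5]  = -1
X_4 = min(X_3, X_2) - 1  [with X_3=-1, X_2=-5]  = -6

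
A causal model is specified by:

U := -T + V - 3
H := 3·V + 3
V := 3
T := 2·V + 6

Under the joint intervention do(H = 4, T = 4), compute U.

The joint intervention fixes H = 4, T = 4, removing each variable's own equation.
U = -T + V - 3  [with T=4, V=3]  = -4

-4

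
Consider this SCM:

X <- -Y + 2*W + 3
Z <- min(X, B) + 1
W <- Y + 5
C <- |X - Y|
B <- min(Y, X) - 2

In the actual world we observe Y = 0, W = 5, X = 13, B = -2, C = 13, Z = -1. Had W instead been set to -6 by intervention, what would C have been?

9

do(W=-6) replaces the equation W <- Y + 5 with the constant W = -6.
X = -Y + 2*W + 3  [with Y=0, W=-6]  = -9
C = |X - Y|  [with X=-9, Y=0]  = 9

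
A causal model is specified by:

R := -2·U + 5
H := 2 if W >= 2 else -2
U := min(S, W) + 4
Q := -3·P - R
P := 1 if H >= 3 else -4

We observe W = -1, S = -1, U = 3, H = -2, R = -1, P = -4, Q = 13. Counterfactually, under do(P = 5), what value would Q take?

Intervening sets P = 5 and removes its equation (P := 1 if H >= 3 else -4).
U = min(S, W) + 4  [with S=-1, W=-1]  = 3
R = -2·U + 5  [with U=3]  = -1
Q = -3·P - R  [with P=5, R=-1]  = -14

-14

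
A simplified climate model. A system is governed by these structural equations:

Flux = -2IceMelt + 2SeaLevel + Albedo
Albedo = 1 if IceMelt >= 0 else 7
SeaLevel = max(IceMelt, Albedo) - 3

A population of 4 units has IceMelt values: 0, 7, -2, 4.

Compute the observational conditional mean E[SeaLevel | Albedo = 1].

E[SeaLevel|Albedo=1] averages over only the 3 units with Albedo=1 (IceMelt = 0, 7, 4): SeaLevel = -2, 4, 1, mean 1.

1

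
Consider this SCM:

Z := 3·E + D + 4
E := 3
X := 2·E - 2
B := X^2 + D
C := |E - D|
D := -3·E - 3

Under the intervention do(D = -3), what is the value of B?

Under do(D=-3), the mechanism D := -3·E - 3 is discarded; D is fixed at -3.
X = 2·E - 2  [with E=3]  = 4
B = X^2 + D  [with X=4, D=-3]  = 13

13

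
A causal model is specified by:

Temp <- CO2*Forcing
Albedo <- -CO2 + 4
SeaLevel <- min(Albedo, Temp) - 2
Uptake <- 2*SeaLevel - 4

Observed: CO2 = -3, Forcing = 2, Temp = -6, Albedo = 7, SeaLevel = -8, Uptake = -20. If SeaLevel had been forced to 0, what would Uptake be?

The intervention breaks the incoming arrows to SeaLevel: SeaLevel <- min(Albedo, Temp) - 2 no longer applies, and SeaLevel = 0.
Uptake = 2*SeaLevel - 4  [with SeaLevel=0]  = -4

-4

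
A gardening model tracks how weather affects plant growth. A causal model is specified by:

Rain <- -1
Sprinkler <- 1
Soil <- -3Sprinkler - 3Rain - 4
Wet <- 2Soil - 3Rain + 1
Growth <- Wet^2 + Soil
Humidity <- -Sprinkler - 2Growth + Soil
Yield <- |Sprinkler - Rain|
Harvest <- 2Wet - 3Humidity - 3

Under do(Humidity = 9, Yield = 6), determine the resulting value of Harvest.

The joint intervention fixes Humidity = 9, Yield = 6, removing each variable's own equation.
Soil = -3Sprinkler - 3Rain - 4  [with Sprinkler=1, Rain=-1]  = -4
Wet = 2Soil - 3Rain + 1  [with Soil=-4, Rain=-1]  = -4
Harvest = 2Wet - 3Humidity - 3  [with Wet=-4, Humidity=9]  = -38

-38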